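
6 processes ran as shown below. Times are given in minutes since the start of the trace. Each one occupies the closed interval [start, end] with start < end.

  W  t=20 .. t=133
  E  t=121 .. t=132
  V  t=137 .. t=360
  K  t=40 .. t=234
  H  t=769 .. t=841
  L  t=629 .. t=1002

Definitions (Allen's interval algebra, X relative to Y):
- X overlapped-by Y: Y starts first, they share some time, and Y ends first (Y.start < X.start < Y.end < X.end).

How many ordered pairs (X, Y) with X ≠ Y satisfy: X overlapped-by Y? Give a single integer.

Checking all 30 ordered pairs for relation 'overlapped-by'; matching pairs in alphabetical order:
(K, W): K overlapped-by W ✓
(V, K): V overlapped-by K ✓
Count: 2.

2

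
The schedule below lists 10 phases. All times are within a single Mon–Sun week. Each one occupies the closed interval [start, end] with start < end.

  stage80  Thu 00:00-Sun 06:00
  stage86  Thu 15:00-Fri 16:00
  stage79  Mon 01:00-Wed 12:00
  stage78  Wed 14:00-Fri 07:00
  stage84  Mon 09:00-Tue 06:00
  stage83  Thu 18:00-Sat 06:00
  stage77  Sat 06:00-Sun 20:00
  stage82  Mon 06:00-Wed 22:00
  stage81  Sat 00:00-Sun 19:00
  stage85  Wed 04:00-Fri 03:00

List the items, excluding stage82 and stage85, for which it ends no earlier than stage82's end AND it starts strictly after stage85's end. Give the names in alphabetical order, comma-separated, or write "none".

Conditions: its end is no earlier than stage82's end (X.end >= Wed 22:00) AND its start is strictly after stage85's end (X.start > Fri 03:00).
stage77: end Sun 20:00 >= Wed 22:00? ✓; start Sat 06:00 > Fri 03:00? ✓ → yes.
stage78: end Fri 07:00 >= Wed 22:00? ✓; start Wed 14:00 > Fri 03:00? ✗ → no.
stage79: end Wed 12:00 >= Wed 22:00? ✗; start Mon 01:00 > Fri 03:00? ✗ → no.
stage80: end Sun 06:00 >= Wed 22:00? ✓; start Thu 00:00 > Fri 03:00? ✗ → no.
stage81: end Sun 19:00 >= Wed 22:00? ✓; start Sat 00:00 > Fri 03:00? ✓ → yes.
stage83: end Sat 06:00 >= Wed 22:00? ✓; start Thu 18:00 > Fri 03:00? ✗ → no.
stage84: end Tue 06:00 >= Wed 22:00? ✗; start Mon 09:00 > Fri 03:00? ✗ → no.
stage86: end Fri 16:00 >= Wed 22:00? ✓; start Thu 15:00 > Fri 03:00? ✗ → no.
Result: stage77, stage81.

stage77, stage81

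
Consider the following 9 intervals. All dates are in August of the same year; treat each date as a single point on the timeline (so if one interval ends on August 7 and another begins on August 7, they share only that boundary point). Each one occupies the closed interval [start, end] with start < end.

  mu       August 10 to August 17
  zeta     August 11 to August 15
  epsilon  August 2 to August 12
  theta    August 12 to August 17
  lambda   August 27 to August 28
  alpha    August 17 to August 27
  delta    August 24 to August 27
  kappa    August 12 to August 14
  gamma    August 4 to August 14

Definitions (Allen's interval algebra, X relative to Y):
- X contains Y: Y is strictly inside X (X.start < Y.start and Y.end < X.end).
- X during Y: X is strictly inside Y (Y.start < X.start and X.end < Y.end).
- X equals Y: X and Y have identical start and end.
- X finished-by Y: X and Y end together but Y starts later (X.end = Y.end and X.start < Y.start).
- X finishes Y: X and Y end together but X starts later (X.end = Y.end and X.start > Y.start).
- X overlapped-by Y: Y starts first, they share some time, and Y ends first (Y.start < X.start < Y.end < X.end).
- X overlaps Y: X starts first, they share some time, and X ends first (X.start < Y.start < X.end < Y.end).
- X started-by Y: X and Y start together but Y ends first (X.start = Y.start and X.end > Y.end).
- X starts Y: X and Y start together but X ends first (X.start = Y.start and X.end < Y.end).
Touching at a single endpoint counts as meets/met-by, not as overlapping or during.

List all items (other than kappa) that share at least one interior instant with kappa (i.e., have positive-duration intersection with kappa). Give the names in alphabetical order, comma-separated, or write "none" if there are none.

gamma, mu, theta, zeta

Target kappa = [August 12, August 14].
alpha [August 17, August 27] → after → no.
delta [August 24, August 27] → after → no.
epsilon [August 2, August 12] → meets → no.
gamma [August 4, August 14] → finished-by → yes.
lambda [August 27, August 28] → after → no.
mu [August 10, August 17] → contains → yes.
theta [August 12, August 17] → started-by → yes.
zeta [August 11, August 15] → contains → yes.
Result: gamma, mu, theta, zeta.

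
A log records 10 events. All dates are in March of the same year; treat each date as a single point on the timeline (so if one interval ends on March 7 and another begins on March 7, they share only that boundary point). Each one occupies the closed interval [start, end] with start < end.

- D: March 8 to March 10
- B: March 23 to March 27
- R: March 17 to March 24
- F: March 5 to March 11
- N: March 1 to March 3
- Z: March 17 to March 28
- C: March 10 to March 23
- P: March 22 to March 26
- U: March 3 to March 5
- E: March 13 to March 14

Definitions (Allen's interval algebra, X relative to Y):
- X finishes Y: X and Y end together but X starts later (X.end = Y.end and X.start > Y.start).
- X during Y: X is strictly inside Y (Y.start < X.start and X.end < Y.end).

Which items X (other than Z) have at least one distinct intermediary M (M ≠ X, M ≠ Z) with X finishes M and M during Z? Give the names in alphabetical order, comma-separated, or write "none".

Target Z = [March 17, March 28].
Intermediaries M with M during Z: B, P.
Via B — items with X finishes B: none.
Via P — items with X finishes P: none.
Union: none.

none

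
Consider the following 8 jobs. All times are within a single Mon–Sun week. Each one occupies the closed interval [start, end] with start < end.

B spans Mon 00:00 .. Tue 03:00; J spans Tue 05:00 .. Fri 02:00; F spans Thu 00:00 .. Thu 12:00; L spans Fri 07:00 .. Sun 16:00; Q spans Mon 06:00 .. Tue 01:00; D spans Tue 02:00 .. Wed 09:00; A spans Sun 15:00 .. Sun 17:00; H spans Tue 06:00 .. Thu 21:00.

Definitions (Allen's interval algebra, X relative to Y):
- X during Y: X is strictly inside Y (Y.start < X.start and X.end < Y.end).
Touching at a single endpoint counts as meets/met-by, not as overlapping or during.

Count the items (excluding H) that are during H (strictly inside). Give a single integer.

1

Target H = [Tue 06:00, Thu 21:00].
A [Sun 15:00, Sun 17:00] → after → no.
B [Mon 00:00, Tue 03:00] → before → no.
D [Tue 02:00, Wed 09:00] → overlaps → no.
F [Thu 00:00, Thu 12:00] → during → counts.
J [Tue 05:00, Fri 02:00] → contains → no.
L [Fri 07:00, Sun 16:00] → after → no.
Q [Mon 06:00, Tue 01:00] → before → no.
Total: 1.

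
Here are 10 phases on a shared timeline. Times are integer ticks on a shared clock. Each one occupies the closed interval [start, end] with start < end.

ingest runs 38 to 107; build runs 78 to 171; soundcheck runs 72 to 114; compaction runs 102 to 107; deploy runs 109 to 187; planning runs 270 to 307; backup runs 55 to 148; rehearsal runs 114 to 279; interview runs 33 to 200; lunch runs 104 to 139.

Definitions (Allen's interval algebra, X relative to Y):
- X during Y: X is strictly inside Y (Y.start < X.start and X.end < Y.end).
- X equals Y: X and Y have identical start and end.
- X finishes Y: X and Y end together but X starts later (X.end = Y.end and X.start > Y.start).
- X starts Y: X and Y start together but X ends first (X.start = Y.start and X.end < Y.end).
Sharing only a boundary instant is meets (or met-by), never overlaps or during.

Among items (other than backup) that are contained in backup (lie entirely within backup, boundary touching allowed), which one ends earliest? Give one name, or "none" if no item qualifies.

Target backup = [55, 148].
build [78, 171] → overlapped-by → excluded.
compaction [102, 107] → during → candidate.
deploy [109, 187] → overlapped-by → excluded.
ingest [38, 107] → overlaps → excluded.
interview [33, 200] → contains → excluded.
lunch [104, 139] → during → candidate.
planning [270, 307] → after → excluded.
rehearsal [114, 279] → overlapped-by → excluded.
soundcheck [72, 114] → during → candidate.
Among candidates, earliest end is 107 → compaction.

compaction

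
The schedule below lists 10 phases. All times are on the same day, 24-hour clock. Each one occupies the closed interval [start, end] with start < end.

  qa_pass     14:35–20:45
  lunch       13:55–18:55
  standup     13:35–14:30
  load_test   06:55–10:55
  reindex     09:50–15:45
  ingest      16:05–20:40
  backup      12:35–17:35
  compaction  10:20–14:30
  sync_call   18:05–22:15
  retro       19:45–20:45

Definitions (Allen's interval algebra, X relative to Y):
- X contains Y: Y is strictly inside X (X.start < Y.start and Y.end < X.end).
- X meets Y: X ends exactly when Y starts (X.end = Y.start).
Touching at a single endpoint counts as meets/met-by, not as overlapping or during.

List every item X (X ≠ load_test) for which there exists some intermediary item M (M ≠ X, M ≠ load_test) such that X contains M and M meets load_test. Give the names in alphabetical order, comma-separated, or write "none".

Target load_test = [06:55, 10:55].
Intermediaries M with M meets load_test: none.
Union: none.

none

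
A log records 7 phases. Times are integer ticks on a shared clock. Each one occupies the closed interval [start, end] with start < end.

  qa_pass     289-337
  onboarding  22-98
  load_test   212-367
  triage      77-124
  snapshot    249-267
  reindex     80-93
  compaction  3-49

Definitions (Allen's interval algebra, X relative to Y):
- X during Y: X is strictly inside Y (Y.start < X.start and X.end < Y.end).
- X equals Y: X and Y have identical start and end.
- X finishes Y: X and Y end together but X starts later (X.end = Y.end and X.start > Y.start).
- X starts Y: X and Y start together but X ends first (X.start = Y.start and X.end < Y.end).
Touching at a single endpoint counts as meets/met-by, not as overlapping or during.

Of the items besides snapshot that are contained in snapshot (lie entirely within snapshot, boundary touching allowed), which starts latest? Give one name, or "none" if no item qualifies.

none

Target snapshot = [249, 267].
compaction [3, 49] → before → excluded.
load_test [212, 367] → contains → excluded.
onboarding [22, 98] → before → excluded.
qa_pass [289, 337] → after → excluded.
reindex [80, 93] → before → excluded.
triage [77, 124] → before → excluded.
No candidates → none.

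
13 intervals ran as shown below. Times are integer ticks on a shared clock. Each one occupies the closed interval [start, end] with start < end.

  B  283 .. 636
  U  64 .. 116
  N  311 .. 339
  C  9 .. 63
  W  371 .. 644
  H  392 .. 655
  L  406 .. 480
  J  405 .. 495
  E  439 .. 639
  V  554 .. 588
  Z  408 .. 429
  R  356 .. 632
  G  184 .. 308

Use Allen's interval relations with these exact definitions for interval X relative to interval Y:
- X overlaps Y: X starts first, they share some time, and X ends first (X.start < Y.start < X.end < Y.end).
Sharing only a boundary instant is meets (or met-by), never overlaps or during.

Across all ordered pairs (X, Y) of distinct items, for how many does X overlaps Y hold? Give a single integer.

Checking all 156 ordered pairs for relation 'overlaps'; matching pairs in alphabetical order:
(B, E): B overlaps E ✓
(B, H): B overlaps H ✓
(B, W): B overlaps W ✓
(G, B): G overlaps B ✓
(J, E): J overlaps E ✓
(L, E): L overlaps E ✓
(R, E): R overlaps E ✓
(R, H): R overlaps H ✓
(R, W): R overlaps W ✓
(W, H): W overlaps H ✓
Count: 10.

10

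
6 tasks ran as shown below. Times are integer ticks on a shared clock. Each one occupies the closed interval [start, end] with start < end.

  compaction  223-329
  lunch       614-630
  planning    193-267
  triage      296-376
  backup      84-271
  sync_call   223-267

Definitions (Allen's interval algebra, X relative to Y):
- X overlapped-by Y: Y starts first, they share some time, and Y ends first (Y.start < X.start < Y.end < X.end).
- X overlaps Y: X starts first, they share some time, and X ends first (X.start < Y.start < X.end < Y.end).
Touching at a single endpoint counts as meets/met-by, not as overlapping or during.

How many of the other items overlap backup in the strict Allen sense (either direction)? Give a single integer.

1

Target backup = [84, 271].
compaction [223, 329] → overlapped-by → counts.
lunch [614, 630] → after → no.
planning [193, 267] → during → no.
sync_call [223, 267] → during → no.
triage [296, 376] → after → no.
Total: 1.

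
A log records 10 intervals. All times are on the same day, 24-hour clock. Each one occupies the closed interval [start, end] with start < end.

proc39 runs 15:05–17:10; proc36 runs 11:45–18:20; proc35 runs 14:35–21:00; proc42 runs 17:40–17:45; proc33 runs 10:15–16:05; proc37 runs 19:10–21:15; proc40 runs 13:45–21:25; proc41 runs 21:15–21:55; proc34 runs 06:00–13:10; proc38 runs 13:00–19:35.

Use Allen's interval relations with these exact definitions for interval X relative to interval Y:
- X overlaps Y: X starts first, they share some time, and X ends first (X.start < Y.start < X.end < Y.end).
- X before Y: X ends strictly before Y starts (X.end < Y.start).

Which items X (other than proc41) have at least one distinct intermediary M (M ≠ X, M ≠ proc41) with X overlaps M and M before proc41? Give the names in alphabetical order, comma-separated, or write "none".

Target proc41 = [21:15, 21:55].
Intermediaries M with M before proc41: proc33, proc34, proc35, proc36, proc38, proc39, proc42.
Via proc33 — items with X overlaps proc33: proc34.
Via proc34 — items with X overlaps proc34: none.
Via proc35 — items with X overlaps proc35: proc33, proc36, proc38.
Via proc36 — items with X overlaps proc36: proc33, proc34.
Via proc38 — items with X overlaps proc38: proc33, proc34, proc36.
Via proc39 — items with X overlaps proc39: proc33.
Via proc42 — items with X overlaps proc42: none.
Union: proc33, proc34, proc36, proc38.

proc33, proc34, proc36, proc38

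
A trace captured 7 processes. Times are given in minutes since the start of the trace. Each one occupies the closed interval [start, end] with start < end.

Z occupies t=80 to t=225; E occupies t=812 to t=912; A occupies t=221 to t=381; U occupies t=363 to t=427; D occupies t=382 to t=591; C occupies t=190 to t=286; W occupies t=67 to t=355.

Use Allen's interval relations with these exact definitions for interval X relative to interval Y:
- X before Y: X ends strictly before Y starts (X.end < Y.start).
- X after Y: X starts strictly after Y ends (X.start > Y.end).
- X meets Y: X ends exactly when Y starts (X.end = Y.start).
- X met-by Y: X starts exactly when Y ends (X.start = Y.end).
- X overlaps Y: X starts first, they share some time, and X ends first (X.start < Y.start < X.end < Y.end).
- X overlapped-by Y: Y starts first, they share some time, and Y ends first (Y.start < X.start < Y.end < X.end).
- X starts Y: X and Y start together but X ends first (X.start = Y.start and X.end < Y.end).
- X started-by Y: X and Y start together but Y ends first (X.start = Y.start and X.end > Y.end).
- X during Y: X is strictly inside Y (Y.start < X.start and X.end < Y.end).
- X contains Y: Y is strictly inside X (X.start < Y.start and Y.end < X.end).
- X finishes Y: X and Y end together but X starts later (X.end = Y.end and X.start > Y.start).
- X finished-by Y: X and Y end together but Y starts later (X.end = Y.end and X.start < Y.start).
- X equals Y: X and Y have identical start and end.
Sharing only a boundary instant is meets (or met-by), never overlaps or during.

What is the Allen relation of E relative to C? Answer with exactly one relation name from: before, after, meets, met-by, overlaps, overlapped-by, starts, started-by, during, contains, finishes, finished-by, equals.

after

E = [t=812, t=912]; C = [t=190, t=286].
Compare endpoints: E.start > C.start, E.start > C.end, E.end > C.start, E.end > C.end.
That pattern is 'after'.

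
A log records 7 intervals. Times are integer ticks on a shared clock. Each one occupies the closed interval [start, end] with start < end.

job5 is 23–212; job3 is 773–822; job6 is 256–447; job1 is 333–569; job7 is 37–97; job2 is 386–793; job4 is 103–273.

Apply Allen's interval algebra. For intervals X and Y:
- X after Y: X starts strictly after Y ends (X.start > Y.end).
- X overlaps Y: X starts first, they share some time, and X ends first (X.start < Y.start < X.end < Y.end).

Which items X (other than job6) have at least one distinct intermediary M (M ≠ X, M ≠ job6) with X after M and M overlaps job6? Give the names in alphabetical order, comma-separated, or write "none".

job1, job2, job3

Target job6 = [256, 447].
Intermediaries M with M overlaps job6: job4.
Via job4 — items with X after job4: job1, job2, job3.
Union: job1, job2, job3.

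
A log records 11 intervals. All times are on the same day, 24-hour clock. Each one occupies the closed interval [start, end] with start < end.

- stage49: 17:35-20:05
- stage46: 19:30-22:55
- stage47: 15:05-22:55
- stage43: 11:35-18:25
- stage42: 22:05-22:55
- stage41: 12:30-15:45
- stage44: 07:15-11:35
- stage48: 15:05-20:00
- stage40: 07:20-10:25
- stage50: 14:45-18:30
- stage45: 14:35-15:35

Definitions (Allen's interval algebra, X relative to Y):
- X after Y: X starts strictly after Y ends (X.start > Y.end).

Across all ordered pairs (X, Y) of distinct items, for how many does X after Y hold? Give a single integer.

Checking all 110 ordered pairs for relation 'after'; matching pairs in alphabetical order:
(stage41, stage40): stage41 after stage40 ✓
(stage41, stage44): stage41 after stage44 ✓
(stage42, stage40): stage42 after stage40 ✓
(stage42, stage41): stage42 after stage41 ✓
(stage42, stage43): stage42 after stage43 ✓
(stage42, stage44): stage42 after stage44 ✓
(stage42, stage45): stage42 after stage45 ✓
(stage42, stage48): stage42 after stage48 ✓
(stage42, stage49): stage42 after stage49 ✓
(stage42, stage50): stage42 after stage50 ✓
(stage43, stage40): stage43 after stage40 ✓
(stage45, stage40): stage45 after stage40 ✓
(stage45, stage44): stage45 after stage44 ✓
(stage46, stage40): stage46 after stage40 ✓
(stage46, stage41): stage46 after stage41 ✓
(stage46, stage43): stage46 after stage43 ✓
(stage46, stage44): stage46 after stage44 ✓
(stage46, stage45): stage46 after stage45 ✓
(stage46, stage50): stage46 after stage50 ✓
(stage47, stage40): stage47 after stage40 ✓
(stage47, stage44): stage47 after stage44 ✓
(stage48, stage40): stage48 after stage40 ✓
(stage48, stage44): stage48 after stage44 ✓
(stage49, stage40): stage49 after stage40 ✓
... plus 5 further pairs not listed.
Count: 29.

29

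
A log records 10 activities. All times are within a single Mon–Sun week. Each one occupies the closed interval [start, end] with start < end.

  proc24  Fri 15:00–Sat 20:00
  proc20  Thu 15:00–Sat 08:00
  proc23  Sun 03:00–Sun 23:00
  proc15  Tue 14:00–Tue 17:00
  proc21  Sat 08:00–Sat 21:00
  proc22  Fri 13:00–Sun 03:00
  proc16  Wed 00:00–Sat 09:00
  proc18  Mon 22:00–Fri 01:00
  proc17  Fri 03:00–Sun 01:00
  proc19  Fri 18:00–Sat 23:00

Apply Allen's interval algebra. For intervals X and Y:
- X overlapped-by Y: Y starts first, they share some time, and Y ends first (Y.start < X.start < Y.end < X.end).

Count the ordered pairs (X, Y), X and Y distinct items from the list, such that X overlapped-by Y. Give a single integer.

14

Checking all 90 ordered pairs for relation 'overlapped-by'; matching pairs in alphabetical order:
(proc16, proc18): proc16 overlapped-by proc18 ✓
(proc17, proc16): proc17 overlapped-by proc16 ✓
(proc17, proc20): proc17 overlapped-by proc20 ✓
(proc19, proc16): proc19 overlapped-by proc16 ✓
(proc19, proc20): proc19 overlapped-by proc20 ✓
(proc19, proc24): proc19 overlapped-by proc24 ✓
(proc20, proc18): proc20 overlapped-by proc18 ✓
(proc21, proc16): proc21 overlapped-by proc16 ✓
(proc21, proc24): proc21 overlapped-by proc24 ✓
(proc22, proc16): proc22 overlapped-by proc16 ✓
(proc22, proc17): proc22 overlapped-by proc17 ✓
(proc22, proc20): proc22 overlapped-by proc20 ✓
(proc24, proc16): proc24 overlapped-by proc16 ✓
(proc24, proc20): proc24 overlapped-by proc20 ✓
Count: 14.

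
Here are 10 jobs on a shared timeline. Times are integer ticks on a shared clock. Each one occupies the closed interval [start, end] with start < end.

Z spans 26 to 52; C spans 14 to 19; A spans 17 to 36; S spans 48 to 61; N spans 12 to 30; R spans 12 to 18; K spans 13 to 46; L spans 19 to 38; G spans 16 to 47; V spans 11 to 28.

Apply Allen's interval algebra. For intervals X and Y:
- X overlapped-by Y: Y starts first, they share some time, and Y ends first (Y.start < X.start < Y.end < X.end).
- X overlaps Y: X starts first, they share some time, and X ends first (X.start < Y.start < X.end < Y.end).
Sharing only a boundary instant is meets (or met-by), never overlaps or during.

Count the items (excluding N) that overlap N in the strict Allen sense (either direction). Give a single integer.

Target N = [12, 30].
A [17, 36] → overlapped-by → counts.
C [14, 19] → during → no.
G [16, 47] → overlapped-by → counts.
K [13, 46] → overlapped-by → counts.
L [19, 38] → overlapped-by → counts.
R [12, 18] → starts → no.
S [48, 61] → after → no.
V [11, 28] → overlaps → counts.
Z [26, 52] → overlapped-by → counts.
Total: 6.

6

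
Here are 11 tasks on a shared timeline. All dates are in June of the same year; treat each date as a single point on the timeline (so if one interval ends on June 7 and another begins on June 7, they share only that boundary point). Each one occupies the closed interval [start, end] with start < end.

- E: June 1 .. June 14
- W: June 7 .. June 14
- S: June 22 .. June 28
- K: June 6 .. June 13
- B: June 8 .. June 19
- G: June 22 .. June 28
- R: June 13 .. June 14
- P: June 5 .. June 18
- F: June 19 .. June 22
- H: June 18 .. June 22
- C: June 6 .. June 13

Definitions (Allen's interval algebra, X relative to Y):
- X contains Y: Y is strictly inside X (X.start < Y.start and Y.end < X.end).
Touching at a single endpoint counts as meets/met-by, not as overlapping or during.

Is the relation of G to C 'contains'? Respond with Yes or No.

No

G = [June 22, June 28], C = [June 6, June 13].
Actual relation of G to C: after.
Asked whether 'contains' holds → No.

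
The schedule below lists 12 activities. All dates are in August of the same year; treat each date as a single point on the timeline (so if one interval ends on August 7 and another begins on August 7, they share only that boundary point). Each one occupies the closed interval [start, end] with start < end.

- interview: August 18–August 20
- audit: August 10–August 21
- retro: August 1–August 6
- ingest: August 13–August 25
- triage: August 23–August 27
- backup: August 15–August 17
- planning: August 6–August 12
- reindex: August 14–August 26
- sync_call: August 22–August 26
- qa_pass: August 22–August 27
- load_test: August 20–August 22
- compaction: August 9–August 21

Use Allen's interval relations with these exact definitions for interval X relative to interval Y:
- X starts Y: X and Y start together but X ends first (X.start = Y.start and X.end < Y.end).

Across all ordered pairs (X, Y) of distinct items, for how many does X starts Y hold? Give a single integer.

1

Checking all 132 ordered pairs for relation 'starts'; matching pairs in alphabetical order:
(sync_call, qa_pass): sync_call starts qa_pass ✓
Count: 1.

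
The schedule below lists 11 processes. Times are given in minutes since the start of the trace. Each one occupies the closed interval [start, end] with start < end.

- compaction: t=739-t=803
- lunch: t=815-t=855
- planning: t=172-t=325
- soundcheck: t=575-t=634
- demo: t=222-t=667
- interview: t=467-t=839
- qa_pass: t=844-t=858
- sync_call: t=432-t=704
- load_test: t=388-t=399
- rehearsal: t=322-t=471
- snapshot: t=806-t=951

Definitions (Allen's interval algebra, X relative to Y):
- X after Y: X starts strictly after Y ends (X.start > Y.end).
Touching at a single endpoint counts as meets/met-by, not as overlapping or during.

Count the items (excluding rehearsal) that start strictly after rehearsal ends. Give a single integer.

5

Target rehearsal = [t=322, t=471].
compaction [t=739, t=803] → after → counts.
demo [t=222, t=667] → contains → no.
interview [t=467, t=839] → overlapped-by → no.
load_test [t=388, t=399] → during → no.
lunch [t=815, t=855] → after → counts.
planning [t=172, t=325] → overlaps → no.
qa_pass [t=844, t=858] → after → counts.
snapshot [t=806, t=951] → after → counts.
soundcheck [t=575, t=634] → after → counts.
sync_call [t=432, t=704] → overlapped-by → no.
Total: 5.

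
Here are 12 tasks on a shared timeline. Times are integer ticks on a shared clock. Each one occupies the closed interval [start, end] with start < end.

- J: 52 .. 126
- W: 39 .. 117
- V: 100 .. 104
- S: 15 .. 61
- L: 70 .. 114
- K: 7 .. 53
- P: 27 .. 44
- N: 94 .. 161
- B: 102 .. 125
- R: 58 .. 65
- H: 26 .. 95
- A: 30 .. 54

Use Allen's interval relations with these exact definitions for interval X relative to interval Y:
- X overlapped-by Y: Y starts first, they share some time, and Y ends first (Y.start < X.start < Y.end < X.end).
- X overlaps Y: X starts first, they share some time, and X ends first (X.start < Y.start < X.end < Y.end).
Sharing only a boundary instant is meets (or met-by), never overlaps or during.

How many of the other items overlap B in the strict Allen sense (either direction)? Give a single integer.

Target B = [102, 125].
A [30, 54] → before → no.
H [26, 95] → before → no.
J [52, 126] → contains → no.
K [7, 53] → before → no.
L [70, 114] → overlaps → counts.
N [94, 161] → contains → no.
P [27, 44] → before → no.
R [58, 65] → before → no.
S [15, 61] → before → no.
V [100, 104] → overlaps → counts.
W [39, 117] → overlaps → counts.
Total: 3.

3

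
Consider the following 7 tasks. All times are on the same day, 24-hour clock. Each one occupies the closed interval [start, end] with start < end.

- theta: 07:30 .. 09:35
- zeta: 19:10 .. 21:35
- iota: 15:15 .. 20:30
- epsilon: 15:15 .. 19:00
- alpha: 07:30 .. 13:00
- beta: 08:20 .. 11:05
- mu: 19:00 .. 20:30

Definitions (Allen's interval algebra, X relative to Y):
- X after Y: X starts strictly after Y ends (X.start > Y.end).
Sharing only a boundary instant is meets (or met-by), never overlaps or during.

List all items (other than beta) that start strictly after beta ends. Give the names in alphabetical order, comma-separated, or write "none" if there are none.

epsilon, iota, mu, zeta

Target beta = [08:20, 11:05].
alpha [07:30, 13:00] → contains → no.
epsilon [15:15, 19:00] → after → yes.
iota [15:15, 20:30] → after → yes.
mu [19:00, 20:30] → after → yes.
theta [07:30, 09:35] → overlaps → no.
zeta [19:10, 21:35] → after → yes.
Result: epsilon, iota, mu, zeta.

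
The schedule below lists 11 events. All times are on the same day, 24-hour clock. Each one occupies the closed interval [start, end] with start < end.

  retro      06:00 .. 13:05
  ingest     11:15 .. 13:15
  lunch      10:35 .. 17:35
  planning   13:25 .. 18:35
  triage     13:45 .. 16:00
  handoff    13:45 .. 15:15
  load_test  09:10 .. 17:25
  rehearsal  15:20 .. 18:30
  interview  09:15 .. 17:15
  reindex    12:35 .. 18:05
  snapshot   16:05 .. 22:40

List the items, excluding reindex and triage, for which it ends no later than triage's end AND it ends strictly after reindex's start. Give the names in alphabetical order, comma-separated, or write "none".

handoff, ingest, retro

Conditions: its end is no later than triage's end (X.end <= 16:00) AND its end is strictly after reindex's start (X.end > 12:35).
handoff: end 15:15 <= 16:00? ✓; end 15:15 > 12:35? ✓ → yes.
ingest: end 13:15 <= 16:00? ✓; end 13:15 > 12:35? ✓ → yes.
interview: end 17:15 <= 16:00? ✗; end 17:15 > 12:35? ✓ → no.
load_test: end 17:25 <= 16:00? ✗; end 17:25 > 12:35? ✓ → no.
lunch: end 17:35 <= 16:00? ✗; end 17:35 > 12:35? ✓ → no.
planning: end 18:35 <= 16:00? ✗; end 18:35 > 12:35? ✓ → no.
rehearsal: end 18:30 <= 16:00? ✗; end 18:30 > 12:35? ✓ → no.
retro: end 13:05 <= 16:00? ✓; end 13:05 > 12:35? ✓ → yes.
snapshot: end 22:40 <= 16:00? ✗; end 22:40 > 12:35? ✓ → no.
Result: handoff, ingest, retro.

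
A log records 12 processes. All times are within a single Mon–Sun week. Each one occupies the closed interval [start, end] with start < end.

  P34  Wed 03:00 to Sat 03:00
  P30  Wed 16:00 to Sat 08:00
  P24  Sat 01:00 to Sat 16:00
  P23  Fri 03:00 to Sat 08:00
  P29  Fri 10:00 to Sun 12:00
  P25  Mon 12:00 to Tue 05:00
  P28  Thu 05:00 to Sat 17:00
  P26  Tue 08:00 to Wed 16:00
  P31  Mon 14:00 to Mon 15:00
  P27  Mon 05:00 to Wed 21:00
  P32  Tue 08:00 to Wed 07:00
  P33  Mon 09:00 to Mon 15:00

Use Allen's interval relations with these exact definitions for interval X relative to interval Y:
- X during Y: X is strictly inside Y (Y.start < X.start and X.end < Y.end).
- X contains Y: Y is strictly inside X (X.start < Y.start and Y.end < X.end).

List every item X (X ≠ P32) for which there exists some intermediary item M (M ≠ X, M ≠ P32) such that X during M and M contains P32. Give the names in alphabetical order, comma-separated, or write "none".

P25, P26, P31, P33

Target P32 = [Tue 08:00, Wed 07:00].
Intermediaries M with M contains P32: P27.
Via P27 — items with X during P27: P25, P26, P31, P33.
Union: P25, P26, P31, P33.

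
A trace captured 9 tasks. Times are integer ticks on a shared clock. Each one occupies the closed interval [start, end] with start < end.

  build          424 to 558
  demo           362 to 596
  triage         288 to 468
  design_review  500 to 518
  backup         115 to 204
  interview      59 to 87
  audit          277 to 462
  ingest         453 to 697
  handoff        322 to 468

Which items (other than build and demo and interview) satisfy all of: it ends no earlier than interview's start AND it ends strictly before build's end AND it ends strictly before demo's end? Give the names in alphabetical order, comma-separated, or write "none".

audit, backup, design_review, handoff, triage

Conditions: its end is no earlier than interview's start (X.end >= 59) AND its end is strictly before build's end (X.end < 558) AND its end is strictly before demo's end (X.end < 596).
audit: end 462 >= 59? ✓; end 462 < 558? ✓; end 462 < 596? ✓ → yes.
backup: end 204 >= 59? ✓; end 204 < 558? ✓; end 204 < 596? ✓ → yes.
design_review: end 518 >= 59? ✓; end 518 < 558? ✓; end 518 < 596? ✓ → yes.
handoff: end 468 >= 59? ✓; end 468 < 558? ✓; end 468 < 596? ✓ → yes.
ingest: end 697 >= 59? ✓; end 697 < 558? ✗; end 697 < 596? ✗ → no.
triage: end 468 >= 59? ✓; end 468 < 558? ✓; end 468 < 596? ✓ → yes.
Result: audit, backup, design_review, handoff, triage.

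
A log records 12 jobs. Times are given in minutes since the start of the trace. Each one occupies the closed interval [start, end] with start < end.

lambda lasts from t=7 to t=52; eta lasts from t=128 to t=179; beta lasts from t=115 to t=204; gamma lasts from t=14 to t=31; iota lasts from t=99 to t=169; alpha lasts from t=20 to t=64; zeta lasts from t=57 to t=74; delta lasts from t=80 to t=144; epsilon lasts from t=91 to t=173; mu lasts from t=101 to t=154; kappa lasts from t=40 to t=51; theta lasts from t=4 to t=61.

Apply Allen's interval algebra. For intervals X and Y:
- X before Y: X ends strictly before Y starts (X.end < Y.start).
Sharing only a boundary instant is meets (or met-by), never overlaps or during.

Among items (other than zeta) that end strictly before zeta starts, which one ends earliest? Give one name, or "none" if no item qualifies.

Target zeta = [t=57, t=74].
alpha [t=20, t=64] → overlaps → excluded.
beta [t=115, t=204] → after → excluded.
delta [t=80, t=144] → after → excluded.
epsilon [t=91, t=173] → after → excluded.
eta [t=128, t=179] → after → excluded.
gamma [t=14, t=31] → before → candidate.
iota [t=99, t=169] → after → excluded.
kappa [t=40, t=51] → before → candidate.
lambda [t=7, t=52] → before → candidate.
mu [t=101, t=154] → after → excluded.
theta [t=4, t=61] → overlaps → excluded.
Among candidates, earliest end is t=31 → gamma.

gamma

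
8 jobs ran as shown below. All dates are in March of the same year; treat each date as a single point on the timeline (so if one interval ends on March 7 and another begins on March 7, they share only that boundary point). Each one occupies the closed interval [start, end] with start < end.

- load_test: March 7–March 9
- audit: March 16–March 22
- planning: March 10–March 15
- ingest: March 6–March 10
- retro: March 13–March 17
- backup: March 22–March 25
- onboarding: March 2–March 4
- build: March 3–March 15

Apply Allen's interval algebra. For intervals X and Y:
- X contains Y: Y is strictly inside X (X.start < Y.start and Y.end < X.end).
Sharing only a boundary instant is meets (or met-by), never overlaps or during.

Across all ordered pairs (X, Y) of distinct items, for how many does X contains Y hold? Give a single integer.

Checking all 56 ordered pairs for relation 'contains'; matching pairs in alphabetical order:
(build, ingest): build contains ingest ✓
(build, load_test): build contains load_test ✓
(ingest, load_test): ingest contains load_test ✓
Count: 3.

3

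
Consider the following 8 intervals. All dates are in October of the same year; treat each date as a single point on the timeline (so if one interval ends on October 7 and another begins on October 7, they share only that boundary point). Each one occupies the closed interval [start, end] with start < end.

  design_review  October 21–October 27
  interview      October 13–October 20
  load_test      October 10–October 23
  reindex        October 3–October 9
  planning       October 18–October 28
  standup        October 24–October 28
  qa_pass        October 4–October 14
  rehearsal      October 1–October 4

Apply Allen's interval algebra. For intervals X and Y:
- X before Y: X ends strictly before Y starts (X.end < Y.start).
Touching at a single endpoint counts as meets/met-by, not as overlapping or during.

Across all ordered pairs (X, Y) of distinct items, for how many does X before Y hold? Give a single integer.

Checking all 56 ordered pairs for relation 'before'; matching pairs in alphabetical order:
(interview, design_review): interview before design_review ✓
(interview, standup): interview before standup ✓
(load_test, standup): load_test before standup ✓
(qa_pass, design_review): qa_pass before design_review ✓
(qa_pass, planning): qa_pass before planning ✓
(qa_pass, standup): qa_pass before standup ✓
(rehearsal, design_review): rehearsal before design_review ✓
(rehearsal, interview): rehearsal before interview ✓
(rehearsal, load_test): rehearsal before load_test ✓
(rehearsal, planning): rehearsal before planning ✓
(rehearsal, standup): rehearsal before standup ✓
(reindex, design_review): reindex before design_review ✓
(reindex, interview): reindex before interview ✓
(reindex, load_test): reindex before load_test ✓
(reindex, planning): reindex before planning ✓
(reindex, standup): reindex before standup ✓
Count: 16.

16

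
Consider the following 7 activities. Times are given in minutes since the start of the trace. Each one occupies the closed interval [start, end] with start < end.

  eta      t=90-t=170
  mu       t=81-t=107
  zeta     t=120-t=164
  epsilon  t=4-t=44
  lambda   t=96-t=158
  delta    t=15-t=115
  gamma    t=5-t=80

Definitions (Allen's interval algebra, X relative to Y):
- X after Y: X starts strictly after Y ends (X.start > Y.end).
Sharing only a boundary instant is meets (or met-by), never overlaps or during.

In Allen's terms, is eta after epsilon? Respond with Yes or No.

eta = [t=90, t=170], epsilon = [t=4, t=44].
Actual relation of eta to epsilon: after.
Asked whether 'after' holds → Yes.

Yes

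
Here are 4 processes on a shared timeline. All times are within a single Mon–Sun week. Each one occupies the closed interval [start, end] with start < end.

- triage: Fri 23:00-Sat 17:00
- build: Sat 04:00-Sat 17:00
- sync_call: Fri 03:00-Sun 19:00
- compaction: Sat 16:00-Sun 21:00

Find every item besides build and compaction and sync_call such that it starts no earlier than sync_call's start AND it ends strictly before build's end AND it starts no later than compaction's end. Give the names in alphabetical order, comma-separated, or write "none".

none

Conditions: its start is no earlier than sync_call's start (X.start >= Fri 03:00) AND its end is strictly before build's end (X.end < Sat 17:00) AND its start is no later than compaction's end (X.start <= Sun 21:00).
triage: start Fri 23:00 >= Fri 03:00? ✓; end Sat 17:00 < Sat 17:00? ✗; start Fri 23:00 <= Sun 21:00? ✓ → no.
Result: none.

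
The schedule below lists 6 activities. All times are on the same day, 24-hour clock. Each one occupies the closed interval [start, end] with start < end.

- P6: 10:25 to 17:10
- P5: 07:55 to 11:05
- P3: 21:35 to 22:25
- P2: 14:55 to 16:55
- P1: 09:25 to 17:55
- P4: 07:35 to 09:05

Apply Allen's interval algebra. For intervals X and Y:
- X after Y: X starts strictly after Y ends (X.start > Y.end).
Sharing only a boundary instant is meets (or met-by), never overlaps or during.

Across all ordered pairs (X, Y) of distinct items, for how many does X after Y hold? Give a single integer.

9

Checking all 30 ordered pairs for relation 'after'; matching pairs in alphabetical order:
(P1, P4): P1 after P4 ✓
(P2, P4): P2 after P4 ✓
(P2, P5): P2 after P5 ✓
(P3, P1): P3 after P1 ✓
(P3, P2): P3 after P2 ✓
(P3, P4): P3 after P4 ✓
(P3, P5): P3 after P5 ✓
(P3, P6): P3 after P6 ✓
(P6, P4): P6 after P4 ✓
Count: 9.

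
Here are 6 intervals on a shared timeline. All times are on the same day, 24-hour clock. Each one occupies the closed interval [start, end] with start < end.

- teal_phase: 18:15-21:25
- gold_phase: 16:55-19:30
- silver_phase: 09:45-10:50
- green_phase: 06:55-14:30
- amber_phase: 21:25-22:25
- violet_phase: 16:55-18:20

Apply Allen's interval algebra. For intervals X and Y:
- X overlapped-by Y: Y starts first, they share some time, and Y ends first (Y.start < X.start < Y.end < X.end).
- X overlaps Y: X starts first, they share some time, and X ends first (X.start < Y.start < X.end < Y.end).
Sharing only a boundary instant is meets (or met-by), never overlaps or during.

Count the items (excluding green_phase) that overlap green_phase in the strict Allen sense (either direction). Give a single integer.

Target green_phase = [06:55, 14:30].
amber_phase [21:25, 22:25] → after → no.
gold_phase [16:55, 19:30] → after → no.
silver_phase [09:45, 10:50] → during → no.
teal_phase [18:15, 21:25] → after → no.
violet_phase [16:55, 18:20] → after → no.
Total: 0.

0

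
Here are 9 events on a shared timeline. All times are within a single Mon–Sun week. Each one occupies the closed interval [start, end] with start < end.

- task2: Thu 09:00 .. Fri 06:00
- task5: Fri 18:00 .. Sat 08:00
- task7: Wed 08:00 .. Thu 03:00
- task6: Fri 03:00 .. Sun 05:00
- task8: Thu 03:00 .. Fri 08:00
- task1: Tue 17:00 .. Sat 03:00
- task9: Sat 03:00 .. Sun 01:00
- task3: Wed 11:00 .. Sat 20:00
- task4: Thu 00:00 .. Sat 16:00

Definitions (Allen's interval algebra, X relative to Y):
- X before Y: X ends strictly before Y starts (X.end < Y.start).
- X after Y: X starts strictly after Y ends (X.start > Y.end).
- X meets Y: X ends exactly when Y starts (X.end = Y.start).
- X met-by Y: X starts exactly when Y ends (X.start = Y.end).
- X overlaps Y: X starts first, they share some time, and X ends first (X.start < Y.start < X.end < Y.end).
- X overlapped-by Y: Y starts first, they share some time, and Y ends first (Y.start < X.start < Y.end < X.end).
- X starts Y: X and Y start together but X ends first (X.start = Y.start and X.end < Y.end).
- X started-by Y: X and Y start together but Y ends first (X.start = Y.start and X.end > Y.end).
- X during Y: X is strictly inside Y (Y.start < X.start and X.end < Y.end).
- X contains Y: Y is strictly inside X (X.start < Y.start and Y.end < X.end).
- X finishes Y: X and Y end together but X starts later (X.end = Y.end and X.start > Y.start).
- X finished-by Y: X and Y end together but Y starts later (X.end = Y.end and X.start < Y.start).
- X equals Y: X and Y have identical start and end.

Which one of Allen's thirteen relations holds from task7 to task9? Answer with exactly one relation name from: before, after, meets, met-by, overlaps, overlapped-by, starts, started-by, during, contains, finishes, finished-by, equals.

before

task7 = [Wed 08:00, Thu 03:00]; task9 = [Sat 03:00, Sun 01:00].
Compare endpoints: task7.start < task9.start, task7.start < task9.end, task7.end < task9.start, task7.end < task9.end.
That pattern is 'before'.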